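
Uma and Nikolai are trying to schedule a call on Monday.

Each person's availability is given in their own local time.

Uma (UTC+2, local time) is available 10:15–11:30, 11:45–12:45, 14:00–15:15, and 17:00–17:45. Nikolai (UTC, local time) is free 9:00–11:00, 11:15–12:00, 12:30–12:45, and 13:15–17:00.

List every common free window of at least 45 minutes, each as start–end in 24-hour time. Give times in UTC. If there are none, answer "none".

Uma → UTC: 08:15–09:30, 09:45–10:45, 12:00–13:15, 15:00–15:45.
Nikolai → UTC: 09:00–11:00, 11:15–12:00, 12:30–12:45, 13:15–17:00.
Uma ∩ Nikolai: 09:00–09:30, 09:45–10:45, 12:30–12:45, 15:00–15:45.
Windows ≥ 45 min: 09:45–10:45, 15:00–15:45.

09:45–10:45, 15:00–15:45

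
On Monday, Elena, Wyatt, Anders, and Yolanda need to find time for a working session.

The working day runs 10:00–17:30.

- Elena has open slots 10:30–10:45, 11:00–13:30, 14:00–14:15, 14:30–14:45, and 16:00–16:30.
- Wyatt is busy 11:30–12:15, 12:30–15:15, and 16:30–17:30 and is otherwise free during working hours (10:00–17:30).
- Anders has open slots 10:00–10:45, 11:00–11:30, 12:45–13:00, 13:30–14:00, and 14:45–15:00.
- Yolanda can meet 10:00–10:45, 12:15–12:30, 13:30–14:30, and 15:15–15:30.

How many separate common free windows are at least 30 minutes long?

0

Wyatt free within 10:00–17:30: 10:00–11:30, 12:15–12:30, 15:15–16:30.
Elena ∩ Wyatt: 10:30–10:45, 11:00–11:30, 12:15–12:30, 16:00–16:30.
Elena ∩ Wyatt ∩ Anders: 10:30–10:45, 11:00–11:30.
Elena ∩ Wyatt ∩ Anders ∩ Yolanda: 10:30–10:45.
Windows ≥ 30 min: (none).
That's 0 windows.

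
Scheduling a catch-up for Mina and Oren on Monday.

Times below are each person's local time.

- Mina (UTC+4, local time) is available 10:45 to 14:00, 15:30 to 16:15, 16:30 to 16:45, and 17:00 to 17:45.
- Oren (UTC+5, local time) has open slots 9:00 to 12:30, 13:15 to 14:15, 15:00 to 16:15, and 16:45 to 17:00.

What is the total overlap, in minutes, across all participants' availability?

Mina → UTC: 06:45–10:00, 11:30–12:15, 12:30–12:45, 13:00–13:45.
Oren → UTC: 04:00–07:30, 08:15–09:15, 10:00–11:15, 11:45–12:00.
Mina ∩ Oren: 06:45–07:30, 08:15–09:15, 11:45–12:00.
Total common minutes: 45 + 60 + 15 = 120.

120 minutes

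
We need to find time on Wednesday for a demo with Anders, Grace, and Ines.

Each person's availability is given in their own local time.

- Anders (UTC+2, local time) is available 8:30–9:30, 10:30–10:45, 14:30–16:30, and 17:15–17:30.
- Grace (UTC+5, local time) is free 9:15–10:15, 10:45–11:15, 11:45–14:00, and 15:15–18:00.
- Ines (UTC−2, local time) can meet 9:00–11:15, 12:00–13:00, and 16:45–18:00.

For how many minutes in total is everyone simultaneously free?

Anders → UTC: 06:30–07:30, 08:30–08:45, 12:30–14:30, 15:15–15:30.
Grace → UTC: 04:15–05:15, 05:45–06:15, 06:45–09:00, 10:15–13:00.
Ines → UTC: 11:00–13:15, 14:00–15:00, 18:45–20:00.
Anders ∩ Grace: 06:45–07:30, 08:30–08:45, 12:30–13:00.
Anders ∩ Grace ∩ Ines: 12:30–13:00.
Total common minutes: 30.

30 minutes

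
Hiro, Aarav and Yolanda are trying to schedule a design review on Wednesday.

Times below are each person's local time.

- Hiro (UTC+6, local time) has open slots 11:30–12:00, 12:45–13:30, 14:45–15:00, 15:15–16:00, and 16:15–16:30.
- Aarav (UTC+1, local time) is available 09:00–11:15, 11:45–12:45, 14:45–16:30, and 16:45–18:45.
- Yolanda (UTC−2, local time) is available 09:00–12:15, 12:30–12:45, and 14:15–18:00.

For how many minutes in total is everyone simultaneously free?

Hiro → UTC: 05:30–06:00, 06:45–07:30, 08:45–09:00, 09:15–10:00, 10:15–10:30.
Aarav → UTC: 08:00–10:15, 10:45–11:45, 13:45–15:30, 15:45–17:45.
Yolanda → UTC: 11:00–14:15, 14:30–14:45, 16:15–20:00.
Hiro ∩ Aarav: 08:45–09:00, 09:15–10:00.
Hiro ∩ Aarav ∩ Yolanda: (none).
Total common minutes: 0.

0 minutes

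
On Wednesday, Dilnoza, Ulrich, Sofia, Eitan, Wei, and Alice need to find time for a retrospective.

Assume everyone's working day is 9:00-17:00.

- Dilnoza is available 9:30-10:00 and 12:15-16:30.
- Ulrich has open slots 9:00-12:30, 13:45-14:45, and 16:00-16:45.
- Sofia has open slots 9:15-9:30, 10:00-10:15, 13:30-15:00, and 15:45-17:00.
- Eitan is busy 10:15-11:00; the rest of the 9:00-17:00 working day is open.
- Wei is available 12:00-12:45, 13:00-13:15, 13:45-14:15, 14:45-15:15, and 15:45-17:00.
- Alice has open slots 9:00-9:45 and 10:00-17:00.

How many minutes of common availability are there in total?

60 minutes

Eitan free within 09:00–17:00: 09:00–10:15, 11:00–17:00.
Dilnoza ∩ Ulrich: 09:30–10:00, 12:15–12:30, 13:45–14:45, 16:00–16:30.
Dilnoza ∩ Ulrich ∩ Sofia: 13:45–14:45, 16:00–16:30.
Dilnoza ∩ Ulrich ∩ Sofia ∩ Eitan: 13:45–14:45, 16:00–16:30.
Dilnoza ∩ Ulrich ∩ Sofia ∩ Eitan ∩ Wei: 13:45–14:15, 16:00–16:30.
Dilnoza ∩ Ulrich ∩ Sofia ∩ Eitan ∩ Wei ∩ Alice: 13:45–14:15, 16:00–16:30.
Total common minutes: 30 + 30 = 60.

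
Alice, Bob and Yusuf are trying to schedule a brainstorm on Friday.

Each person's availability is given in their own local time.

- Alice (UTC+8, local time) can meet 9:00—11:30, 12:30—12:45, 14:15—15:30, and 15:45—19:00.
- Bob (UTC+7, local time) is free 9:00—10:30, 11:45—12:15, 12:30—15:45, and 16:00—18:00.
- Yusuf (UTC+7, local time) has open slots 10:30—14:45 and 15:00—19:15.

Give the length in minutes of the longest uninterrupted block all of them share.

Alice → UTC: 01:00–03:30, 04:30–04:45, 06:15–07:30, 07:45–11:00.
Bob → UTC: 02:00–03:30, 04:45–05:15, 05:30–08:45, 09:00–11:00.
Yusuf → UTC: 03:30–07:45, 08:00–12:15.
Alice ∩ Bob: 02:00–03:30, 06:15–07:30, 07:45–08:45, 09:00–11:00.
Alice ∩ Bob ∩ Yusuf: 06:15–07:30, 08:00–08:45, 09:00–11:00.
Common window lengths: 75, 45, 120 min; longest is 120.

120 minutes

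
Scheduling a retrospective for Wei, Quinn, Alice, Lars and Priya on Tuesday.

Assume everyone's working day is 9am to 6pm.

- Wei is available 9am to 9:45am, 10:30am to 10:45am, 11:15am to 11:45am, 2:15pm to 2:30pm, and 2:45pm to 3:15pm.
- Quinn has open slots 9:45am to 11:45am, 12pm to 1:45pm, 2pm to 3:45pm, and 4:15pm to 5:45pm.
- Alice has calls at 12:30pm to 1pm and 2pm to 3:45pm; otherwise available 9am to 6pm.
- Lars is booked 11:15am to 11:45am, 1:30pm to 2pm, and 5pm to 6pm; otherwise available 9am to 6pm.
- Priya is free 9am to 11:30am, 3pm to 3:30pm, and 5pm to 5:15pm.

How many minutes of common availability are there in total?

Alice free within 09:00–18:00: 09:00–12:30, 13:00–14:00, 15:45–18:00.
Lars free within 09:00–18:00: 09:00–11:15, 11:45–13:30, 14:00–17:00.
Wei ∩ Quinn: 10:30–10:45, 11:15–11:45, 14:15–14:30, 14:45–15:15.
Wei ∩ Quinn ∩ Alice: 10:30–10:45, 11:15–11:45.
Wei ∩ Quinn ∩ Alice ∩ Lars: 10:30–10:45.
Wei ∩ Quinn ∩ Alice ∩ Lars ∩ Priya: 10:30–10:45.
Total common minutes: 15.

15 minutes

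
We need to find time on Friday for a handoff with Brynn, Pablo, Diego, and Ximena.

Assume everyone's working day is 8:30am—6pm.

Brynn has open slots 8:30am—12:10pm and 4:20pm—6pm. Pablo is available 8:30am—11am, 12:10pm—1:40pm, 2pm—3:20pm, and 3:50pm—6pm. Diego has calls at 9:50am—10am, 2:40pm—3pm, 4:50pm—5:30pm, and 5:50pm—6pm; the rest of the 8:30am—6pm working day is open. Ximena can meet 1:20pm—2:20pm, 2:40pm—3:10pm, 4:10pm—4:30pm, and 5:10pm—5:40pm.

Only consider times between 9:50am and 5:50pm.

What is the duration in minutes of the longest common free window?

10 minutes

Diego free within 08:30–18:00: 08:30–09:50, 10:00–14:40, 15:00–16:50, 17:30–17:50.
Brynn ∩ Pablo: 08:30–11:00, 16:20–18:00.
Brynn ∩ Pablo ∩ Diego: 08:30–09:50, 10:00–11:00, 16:20–16:50, 17:30–17:50.
Brynn ∩ Pablo ∩ Diego ∩ Ximena: 16:20–16:30, 17:30–17:40.
Restricted to 09:50–17:50: 16:20–16:30, 17:30–17:40.
Common window lengths: 10, 10 min; longest is 10.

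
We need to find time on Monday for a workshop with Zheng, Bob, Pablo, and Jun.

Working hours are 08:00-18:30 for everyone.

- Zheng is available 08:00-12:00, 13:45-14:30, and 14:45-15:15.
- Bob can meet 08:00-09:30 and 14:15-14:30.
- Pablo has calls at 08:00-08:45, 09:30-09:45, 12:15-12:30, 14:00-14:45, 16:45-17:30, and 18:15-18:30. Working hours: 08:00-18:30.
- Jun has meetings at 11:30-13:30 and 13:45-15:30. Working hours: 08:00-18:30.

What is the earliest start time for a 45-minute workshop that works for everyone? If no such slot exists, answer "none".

Pablo free within 08:00–18:30: 08:45–09:30, 09:45–12:15, 12:30–14:00, 14:45–16:45, 17:30–18:15.
Jun free within 08:00–18:30: 08:00–11:30, 13:30–13:45, 15:30–18:30.
Zheng ∩ Bob: 08:00–09:30, 14:15–14:30.
Zheng ∩ Bob ∩ Pablo: 08:45–09:30.
Zheng ∩ Bob ∩ Pablo ∩ Jun: 08:45–09:30.
Windows ≥ 45 min: 08:45–09:30.
Earliest such window starts at 08:45.

08:45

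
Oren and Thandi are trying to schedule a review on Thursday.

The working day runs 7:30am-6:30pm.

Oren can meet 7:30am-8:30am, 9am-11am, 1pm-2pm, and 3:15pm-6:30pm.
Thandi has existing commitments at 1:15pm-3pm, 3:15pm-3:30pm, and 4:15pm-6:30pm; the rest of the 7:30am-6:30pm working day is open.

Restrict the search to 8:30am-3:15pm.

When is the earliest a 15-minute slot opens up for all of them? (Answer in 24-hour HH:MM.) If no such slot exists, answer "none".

Thandi free within 07:30–18:30: 07:30–13:15, 15:00–15:15, 15:30–16:15.
Oren ∩ Thandi: 07:30–08:30, 09:00–11:00, 13:00–13:15, 15:30–16:15.
Restricted to 08:30–15:15: 09:00–11:00, 13:00–13:15.
Windows ≥ 15 min: 09:00–11:00, 13:00–13:15.
Earliest such window starts at 09:00.

09:00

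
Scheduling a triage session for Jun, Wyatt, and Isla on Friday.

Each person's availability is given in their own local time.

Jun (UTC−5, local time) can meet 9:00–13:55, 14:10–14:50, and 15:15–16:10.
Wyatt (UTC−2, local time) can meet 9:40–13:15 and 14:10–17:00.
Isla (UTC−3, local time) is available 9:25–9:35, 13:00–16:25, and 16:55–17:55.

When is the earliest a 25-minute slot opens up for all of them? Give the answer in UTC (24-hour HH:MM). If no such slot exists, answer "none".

16:10

Jun → UTC: 14:00–18:55, 19:10–19:50, 20:15–21:10.
Wyatt → UTC: 11:40–15:15, 16:10–19:00.
Isla → UTC: 12:25–12:35, 16:00–19:25, 19:55–20:55.
Jun ∩ Wyatt: 14:00–15:15, 16:10–18:55.
Jun ∩ Wyatt ∩ Isla: 16:10–18:55.
Windows ≥ 25 min: 16:10–18:55.
Earliest such window starts at 16:10.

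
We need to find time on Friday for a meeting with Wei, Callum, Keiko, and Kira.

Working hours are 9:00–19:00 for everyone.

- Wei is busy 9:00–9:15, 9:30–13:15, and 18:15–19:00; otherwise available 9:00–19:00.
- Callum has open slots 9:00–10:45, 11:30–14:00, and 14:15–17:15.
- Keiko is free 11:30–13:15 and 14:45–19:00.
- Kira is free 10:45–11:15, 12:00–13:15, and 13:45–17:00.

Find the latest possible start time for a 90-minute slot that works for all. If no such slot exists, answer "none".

15:30

Wei free within 09:00–19:00: 09:15–09:30, 13:15–18:15.
Wei ∩ Callum: 09:15–09:30, 13:15–14:00, 14:15–17:15.
Wei ∩ Callum ∩ Keiko: 14:45–17:15.
Wei ∩ Callum ∩ Keiko ∩ Kira: 14:45–17:00.
Windows ≥ 90 min: 14:45–17:00.
Latest start in the last window 14:45–17:00 is 17:00 − 90 min = 15:30.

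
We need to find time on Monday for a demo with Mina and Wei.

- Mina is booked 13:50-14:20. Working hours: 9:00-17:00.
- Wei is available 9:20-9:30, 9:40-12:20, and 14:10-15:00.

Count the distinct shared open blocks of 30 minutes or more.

Mina free within 09:00–17:00: 09:00–13:50, 14:20–17:00.
Mina ∩ Wei: 09:20–09:30, 09:40–12:20, 14:20–15:00.
Windows ≥ 30 min: 09:40–12:20, 14:20–15:00.
That's 2 windows.

2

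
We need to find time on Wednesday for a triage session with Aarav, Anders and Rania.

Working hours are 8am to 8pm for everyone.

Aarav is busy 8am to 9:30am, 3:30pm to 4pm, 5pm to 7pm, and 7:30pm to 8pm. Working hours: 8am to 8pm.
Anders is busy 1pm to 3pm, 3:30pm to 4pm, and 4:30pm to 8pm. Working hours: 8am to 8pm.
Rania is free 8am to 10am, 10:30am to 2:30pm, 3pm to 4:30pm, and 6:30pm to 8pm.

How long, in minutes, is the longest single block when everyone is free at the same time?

150 minutes

Aarav free within 08:00–20:00: 09:30–15:30, 16:00–17:00, 19:00–19:30.
Anders free within 08:00–20:00: 08:00–13:00, 15:00–15:30, 16:00–16:30.
Aarav ∩ Anders: 09:30–13:00, 15:00–15:30, 16:00–16:30.
Aarav ∩ Anders ∩ Rania: 09:30–10:00, 10:30–13:00, 15:00–15:30, 16:00–16:30.
Common window lengths: 30, 150, 30, 30 min; longest is 150.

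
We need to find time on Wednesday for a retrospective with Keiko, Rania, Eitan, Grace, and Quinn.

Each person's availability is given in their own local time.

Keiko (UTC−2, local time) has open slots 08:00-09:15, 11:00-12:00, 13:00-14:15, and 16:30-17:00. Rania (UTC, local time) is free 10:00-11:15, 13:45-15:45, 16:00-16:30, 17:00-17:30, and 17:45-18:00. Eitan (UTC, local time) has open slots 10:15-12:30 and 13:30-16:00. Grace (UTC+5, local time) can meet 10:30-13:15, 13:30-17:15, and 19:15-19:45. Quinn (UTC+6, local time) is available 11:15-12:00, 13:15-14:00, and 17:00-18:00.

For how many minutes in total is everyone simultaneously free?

15 minutes

Keiko → UTC: 10:00–11:15, 13:00–14:00, 15:00–16:15, 18:30–19:00.
Rania → UTC: 10:00–11:15, 13:45–15:45, 16:00–16:30, 17:00–17:30, 17:45–18:00.
Eitan → UTC: 10:15–12:30, 13:30–16:00.
Grace → UTC: 05:30–08:15, 08:30–12:15, 14:15–14:45.
Quinn → UTC: 05:15–06:00, 07:15–08:00, 11:00–12:00.
Keiko ∩ Rania: 10:00–11:15, 13:45–14:00, 15:00–15:45, 16:00–16:15.
Keiko ∩ Rania ∩ Eitan: 10:15–11:15, 13:45–14:00, 15:00–15:45.
Keiko ∩ Rania ∩ Eitan ∩ Grace: 10:15–11:15.
Keiko ∩ Rania ∩ Eitan ∩ Grace ∩ Quinn: 11:00–11:15.
Total common minutes: 15.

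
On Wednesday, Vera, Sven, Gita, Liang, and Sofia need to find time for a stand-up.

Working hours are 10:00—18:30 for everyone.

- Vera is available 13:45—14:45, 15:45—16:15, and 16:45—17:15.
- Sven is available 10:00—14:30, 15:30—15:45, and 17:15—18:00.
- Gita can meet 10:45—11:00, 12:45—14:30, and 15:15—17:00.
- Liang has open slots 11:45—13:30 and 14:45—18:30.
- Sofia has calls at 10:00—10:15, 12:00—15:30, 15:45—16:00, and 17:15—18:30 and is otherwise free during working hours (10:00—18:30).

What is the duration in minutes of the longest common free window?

0 minutes

Sofia free within 10:00–18:30: 10:15–12:00, 15:30–15:45, 16:00–17:15.
Vera ∩ Sven: 13:45–14:30.
Vera ∩ Sven ∩ Gita: 13:45–14:30.
Vera ∩ Sven ∩ Gita ∩ Liang: (none).
Vera ∩ Sven ∩ Gita ∩ Liang ∩ Sofia: (none).
No common window.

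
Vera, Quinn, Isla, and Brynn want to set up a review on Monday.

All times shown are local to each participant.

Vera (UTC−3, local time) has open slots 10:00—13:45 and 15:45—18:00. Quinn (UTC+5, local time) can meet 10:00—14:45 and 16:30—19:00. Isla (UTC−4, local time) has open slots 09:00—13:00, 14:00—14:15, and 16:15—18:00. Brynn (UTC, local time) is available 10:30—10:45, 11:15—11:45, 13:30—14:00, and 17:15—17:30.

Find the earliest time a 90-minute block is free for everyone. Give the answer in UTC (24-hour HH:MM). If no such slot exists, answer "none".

none

Vera → UTC: 13:00–16:45, 18:45–21:00.
Quinn → UTC: 05:00–09:45, 11:30–14:00.
Isla → UTC: 13:00–17:00, 18:00–18:15, 20:15–22:00.
Brynn → UTC: 10:30–10:45, 11:15–11:45, 13:30–14:00, 17:15–17:30.
Vera ∩ Quinn: 13:00–14:00.
Vera ∩ Quinn ∩ Isla: 13:00–14:00.
Vera ∩ Quinn ∩ Isla ∩ Brynn: 13:30–14:00.
Windows ≥ 90 min: (none).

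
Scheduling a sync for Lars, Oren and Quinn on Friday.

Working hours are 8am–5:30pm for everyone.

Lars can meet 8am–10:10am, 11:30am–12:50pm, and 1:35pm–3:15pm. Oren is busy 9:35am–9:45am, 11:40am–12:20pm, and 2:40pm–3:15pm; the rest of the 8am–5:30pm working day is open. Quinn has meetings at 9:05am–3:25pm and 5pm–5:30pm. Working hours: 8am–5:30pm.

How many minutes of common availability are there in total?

Oren free within 08:00–17:30: 08:00–09:35, 09:45–11:40, 12:20–14:40, 15:15–17:30.
Quinn free within 08:00–17:30: 08:00–09:05, 15:25–17:00.
Lars ∩ Oren: 08:00–09:35, 09:45–10:10, 11:30–11:40, 12:20–12:50, 13:35–14:40.
Lars ∩ Oren ∩ Quinn: 08:00–09:05.
Total common minutes: 65.

65 minutes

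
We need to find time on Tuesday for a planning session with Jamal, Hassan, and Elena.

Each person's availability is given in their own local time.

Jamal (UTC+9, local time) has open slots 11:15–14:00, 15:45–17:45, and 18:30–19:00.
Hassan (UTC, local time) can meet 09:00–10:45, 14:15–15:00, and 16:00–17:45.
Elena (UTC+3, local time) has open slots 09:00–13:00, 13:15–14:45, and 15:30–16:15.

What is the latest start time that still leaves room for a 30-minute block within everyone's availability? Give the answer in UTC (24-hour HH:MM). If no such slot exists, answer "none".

09:30

Jamal → UTC: 02:15–05:00, 06:45–08:45, 09:30–10:00.
Hassan → UTC: 09:00–10:45, 14:15–15:00, 16:00–17:45.
Elena → UTC: 06:00–10:00, 10:15–11:45, 12:30–13:15.
Jamal ∩ Hassan: 09:30–10:00.
Jamal ∩ Hassan ∩ Elena: 09:30–10:00.
Windows ≥ 30 min: 09:30–10:00.
Latest start in the last window 09:30–10:00 is 10:00 − 30 min = 09:30.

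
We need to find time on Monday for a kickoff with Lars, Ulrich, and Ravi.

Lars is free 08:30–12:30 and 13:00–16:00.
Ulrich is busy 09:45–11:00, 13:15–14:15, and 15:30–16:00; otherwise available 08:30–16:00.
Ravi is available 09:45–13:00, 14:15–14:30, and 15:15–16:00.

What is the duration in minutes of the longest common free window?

Ulrich free within 08:30–16:00: 08:30–09:45, 11:00–13:15, 14:15–15:30.
Lars ∩ Ulrich: 08:30–09:45, 11:00–12:30, 13:00–13:15, 14:15–15:30.
Lars ∩ Ulrich ∩ Ravi: 11:00–12:30, 14:15–14:30, 15:15–15:30.
Common window lengths: 90, 15, 15 min; longest is 90.

90 minutes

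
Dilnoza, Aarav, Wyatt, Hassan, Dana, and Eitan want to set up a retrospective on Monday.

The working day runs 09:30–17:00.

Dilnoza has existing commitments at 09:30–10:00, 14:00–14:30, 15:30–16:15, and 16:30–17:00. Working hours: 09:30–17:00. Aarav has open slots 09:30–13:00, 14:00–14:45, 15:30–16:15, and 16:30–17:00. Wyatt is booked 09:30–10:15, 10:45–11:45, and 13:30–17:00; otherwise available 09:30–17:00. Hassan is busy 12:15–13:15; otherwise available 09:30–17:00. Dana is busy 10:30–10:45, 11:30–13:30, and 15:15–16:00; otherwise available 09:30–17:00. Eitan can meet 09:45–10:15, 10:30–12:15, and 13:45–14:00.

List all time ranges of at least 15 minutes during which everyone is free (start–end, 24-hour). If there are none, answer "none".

Dilnoza free within 09:30–17:00: 10:00–14:00, 14:30–15:30, 16:15–16:30.
Wyatt free within 09:30–17:00: 10:15–10:45, 11:45–13:30.
Hassan free within 09:30–17:00: 09:30–12:15, 13:15–17:00.
Dana free within 09:30–17:00: 09:30–10:30, 10:45–11:30, 13:30–15:15, 16:00–17:00.
Dilnoza ∩ Aarav: 10:00–13:00, 14:30–14:45.
Dilnoza ∩ Aarav ∩ Wyatt: 10:15–10:45, 11:45–13:00.
Dilnoza ∩ Aarav ∩ Wyatt ∩ Hassan: 10:15–10:45, 11:45–12:15.
Dilnoza ∩ Aarav ∩ Wyatt ∩ Hassan ∩ Dana: 10:15–10:30.
Dilnoza ∩ Aarav ∩ Wyatt ∩ Hassan ∩ Dana ∩ Eitan: (none).
Windows ≥ 15 min: (none).

none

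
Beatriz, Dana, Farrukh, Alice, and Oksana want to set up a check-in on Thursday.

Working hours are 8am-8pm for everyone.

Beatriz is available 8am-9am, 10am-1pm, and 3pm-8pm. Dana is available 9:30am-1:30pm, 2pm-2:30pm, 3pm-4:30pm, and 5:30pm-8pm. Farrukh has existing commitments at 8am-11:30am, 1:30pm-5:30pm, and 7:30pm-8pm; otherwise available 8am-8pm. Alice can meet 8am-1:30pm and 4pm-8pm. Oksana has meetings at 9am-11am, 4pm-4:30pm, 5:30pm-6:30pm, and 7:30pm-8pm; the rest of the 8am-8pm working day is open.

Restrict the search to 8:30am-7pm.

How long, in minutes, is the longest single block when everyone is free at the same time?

Farrukh free within 08:00–20:00: 11:30–13:30, 17:30–19:30.
Oksana free within 08:00–20:00: 08:00–09:00, 11:00–16:00, 16:30–17:30, 18:30–19:30.
Beatriz ∩ Dana: 10:00–13:00, 15:00–16:30, 17:30–20:00.
Beatriz ∩ Dana ∩ Farrukh: 11:30–13:00, 17:30–19:30.
Beatriz ∩ Dana ∩ Farrukh ∩ Alice: 11:30–13:00, 17:30–19:30.
Beatriz ∩ Dana ∩ Farrukh ∩ Alice ∩ Oksana: 11:30–13:00, 18:30–19:30.
Restricted to 08:30–19:00: 11:30–13:00, 18:30–19:00.
Common window lengths: 90, 30 min; longest is 90.

90 minutes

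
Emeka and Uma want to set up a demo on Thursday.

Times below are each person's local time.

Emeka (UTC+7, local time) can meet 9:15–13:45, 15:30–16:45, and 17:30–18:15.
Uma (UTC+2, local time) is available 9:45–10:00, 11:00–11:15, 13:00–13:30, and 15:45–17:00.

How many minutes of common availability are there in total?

30 minutes

Emeka → UTC: 02:15–06:45, 08:30–09:45, 10:30–11:15.
Uma → UTC: 07:45–08:00, 09:00–09:15, 11:00–11:30, 13:45–15:00.
Emeka ∩ Uma: 09:00–09:15, 11:00–11:15.
Total common minutes: 15 + 15 = 30.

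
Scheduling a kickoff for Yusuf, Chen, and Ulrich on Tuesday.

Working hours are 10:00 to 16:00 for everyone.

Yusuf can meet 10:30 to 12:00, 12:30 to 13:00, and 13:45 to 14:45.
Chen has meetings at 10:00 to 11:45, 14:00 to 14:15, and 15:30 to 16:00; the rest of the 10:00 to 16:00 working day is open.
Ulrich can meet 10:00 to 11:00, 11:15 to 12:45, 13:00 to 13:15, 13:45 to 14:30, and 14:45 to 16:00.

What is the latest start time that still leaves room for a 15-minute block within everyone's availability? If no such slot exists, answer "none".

Chen free within 10:00–16:00: 11:45–14:00, 14:15–15:30.
Yusuf ∩ Chen: 11:45–12:00, 12:30–13:00, 13:45–14:00, 14:15–14:45.
Yusuf ∩ Chen ∩ Ulrich: 11:45–12:00, 12:30–12:45, 13:45–14:00, 14:15–14:30.
Windows ≥ 15 min: 11:45–12:00, 12:30–12:45, 13:45–14:00, 14:15–14:30.
Latest start in the last window 14:15–14:30 is 14:30 − 15 min = 14:15.

14:15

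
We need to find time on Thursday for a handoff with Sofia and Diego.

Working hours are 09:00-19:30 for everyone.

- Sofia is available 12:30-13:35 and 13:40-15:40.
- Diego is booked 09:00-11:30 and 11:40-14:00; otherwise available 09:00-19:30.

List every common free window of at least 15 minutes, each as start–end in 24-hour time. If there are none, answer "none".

Diego free within 09:00–19:30: 11:30–11:40, 14:00–19:30.
Sofia ∩ Diego: 14:00–15:40.
Windows ≥ 15 min: 14:00–15:40.

14:00–15:40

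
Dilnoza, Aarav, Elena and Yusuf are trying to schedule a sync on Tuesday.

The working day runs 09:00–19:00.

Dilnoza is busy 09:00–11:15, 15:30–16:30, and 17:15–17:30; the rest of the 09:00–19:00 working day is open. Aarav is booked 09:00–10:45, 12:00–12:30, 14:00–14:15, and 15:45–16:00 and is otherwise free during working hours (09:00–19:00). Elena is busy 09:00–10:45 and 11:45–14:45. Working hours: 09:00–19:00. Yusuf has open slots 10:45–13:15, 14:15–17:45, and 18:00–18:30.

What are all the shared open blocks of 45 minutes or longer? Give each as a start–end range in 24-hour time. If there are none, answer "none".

Dilnoza free within 09:00–19:00: 11:15–15:30, 16:30–17:15, 17:30–19:00.
Aarav free within 09:00–19:00: 10:45–12:00, 12:30–14:00, 14:15–15:45, 16:00–19:00.
Elena free within 09:00–19:00: 10:45–11:45, 14:45–19:00.
Dilnoza ∩ Aarav: 11:15–12:00, 12:30–14:00, 14:15–15:30, 16:30–17:15, 17:30–19:00.
Dilnoza ∩ Aarav ∩ Elena: 11:15–11:45, 14:45–15:30, 16:30–17:15, 17:30–19:00.
Dilnoza ∩ Aarav ∩ Elena ∩ Yusuf: 11:15–11:45, 14:45–15:30, 16:30–17:15, 17:30–17:45, 18:00–18:30.
Windows ≥ 45 min: 14:45–15:30, 16:30–17:15.

14:45–15:30, 16:30–17:15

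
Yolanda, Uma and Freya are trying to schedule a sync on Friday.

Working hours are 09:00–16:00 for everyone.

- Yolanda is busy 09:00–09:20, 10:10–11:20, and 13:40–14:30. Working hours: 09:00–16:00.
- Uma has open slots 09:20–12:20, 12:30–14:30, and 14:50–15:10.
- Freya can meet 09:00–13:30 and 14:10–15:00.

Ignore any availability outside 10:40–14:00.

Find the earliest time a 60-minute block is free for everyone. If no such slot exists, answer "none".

11:20

Yolanda free within 09:00–16:00: 09:20–10:10, 11:20–13:40, 14:30–16:00.
Yolanda ∩ Uma: 09:20–10:10, 11:20–12:20, 12:30–13:40, 14:50–15:10.
Yolanda ∩ Uma ∩ Freya: 09:20–10:10, 11:20–12:20, 12:30–13:30, 14:50–15:00.
Restricted to 10:40–14:00: 11:20–12:20, 12:30–13:30.
Windows ≥ 60 min: 11:20–12:20, 12:30–13:30.
Earliest such window starts at 11:20.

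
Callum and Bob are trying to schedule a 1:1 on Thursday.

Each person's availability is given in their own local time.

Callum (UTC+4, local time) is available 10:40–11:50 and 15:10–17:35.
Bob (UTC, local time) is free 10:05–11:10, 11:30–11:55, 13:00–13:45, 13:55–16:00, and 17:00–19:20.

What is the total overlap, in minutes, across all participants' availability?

60 minutes

Callum → UTC: 06:40–07:50, 11:10–13:35.
Bob → UTC: 10:05–11:10, 11:30–11:55, 13:00–13:45, 13:55–16:00, 17:00–19:20.
Callum ∩ Bob: 11:30–11:55, 13:00–13:35.
Total common minutes: 25 + 35 = 60.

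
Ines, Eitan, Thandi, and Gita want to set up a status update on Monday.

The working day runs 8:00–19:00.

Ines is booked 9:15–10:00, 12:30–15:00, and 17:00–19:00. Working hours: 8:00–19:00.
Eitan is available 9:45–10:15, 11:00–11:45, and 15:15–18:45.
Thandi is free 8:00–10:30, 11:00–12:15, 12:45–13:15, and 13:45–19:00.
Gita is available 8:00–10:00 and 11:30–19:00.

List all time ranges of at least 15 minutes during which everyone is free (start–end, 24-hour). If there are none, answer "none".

Ines free within 08:00–19:00: 08:00–09:15, 10:00–12:30, 15:00–17:00.
Ines ∩ Eitan: 10:00–10:15, 11:00–11:45, 15:15–17:00.
Ines ∩ Eitan ∩ Thandi: 10:00–10:15, 11:00–11:45, 15:15–17:00.
Ines ∩ Eitan ∩ Thandi ∩ Gita: 11:30–11:45, 15:15–17:00.
Windows ≥ 15 min: 11:30–11:45, 15:15–17:00.

11:30–11:45, 15:15–17:00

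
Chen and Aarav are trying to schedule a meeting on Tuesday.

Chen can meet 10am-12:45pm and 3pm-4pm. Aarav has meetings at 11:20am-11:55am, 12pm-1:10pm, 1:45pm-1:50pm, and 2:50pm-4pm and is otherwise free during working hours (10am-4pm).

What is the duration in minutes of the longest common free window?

Aarav free within 10:00–16:00: 10:00–11:20, 11:55–12:00, 13:10–13:45, 13:50–14:50.
Chen ∩ Aarav: 10:00–11:20, 11:55–12:00.
Common window lengths: 80, 5 min; longest is 80.

80 minutes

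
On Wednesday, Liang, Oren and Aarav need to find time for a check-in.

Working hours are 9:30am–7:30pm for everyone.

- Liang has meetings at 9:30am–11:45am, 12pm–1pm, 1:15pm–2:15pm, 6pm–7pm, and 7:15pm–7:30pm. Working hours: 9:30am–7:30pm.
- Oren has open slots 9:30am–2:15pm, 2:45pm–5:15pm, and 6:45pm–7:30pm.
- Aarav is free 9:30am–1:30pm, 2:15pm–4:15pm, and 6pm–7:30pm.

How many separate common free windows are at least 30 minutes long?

1

Liang free within 09:30–19:30: 11:45–12:00, 13:00–13:15, 14:15–18:00, 19:00–19:15.
Liang ∩ Oren: 11:45–12:00, 13:00–13:15, 14:45–17:15, 19:00–19:15.
Liang ∩ Oren ∩ Aarav: 11:45–12:00, 13:00–13:15, 14:45–16:15, 19:00–19:15.
Windows ≥ 30 min: 14:45–16:15.
That's 1 window.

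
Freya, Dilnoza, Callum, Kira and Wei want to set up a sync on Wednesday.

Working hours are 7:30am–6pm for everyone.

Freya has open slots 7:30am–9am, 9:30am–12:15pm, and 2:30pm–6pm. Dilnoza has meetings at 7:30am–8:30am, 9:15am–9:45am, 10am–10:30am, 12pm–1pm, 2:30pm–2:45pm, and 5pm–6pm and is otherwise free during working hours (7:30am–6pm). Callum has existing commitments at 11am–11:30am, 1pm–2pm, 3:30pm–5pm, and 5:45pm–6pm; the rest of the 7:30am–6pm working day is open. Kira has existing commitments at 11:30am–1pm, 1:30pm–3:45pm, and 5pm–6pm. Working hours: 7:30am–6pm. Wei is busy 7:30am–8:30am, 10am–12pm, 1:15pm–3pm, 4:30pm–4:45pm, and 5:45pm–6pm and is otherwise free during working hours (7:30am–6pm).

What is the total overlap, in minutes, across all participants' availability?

Dilnoza free within 07:30–18:00: 08:30–09:15, 09:45–10:00, 10:30–12:00, 13:00–14:30, 14:45–17:00.
Callum free within 07:30–18:00: 07:30–11:00, 11:30–13:00, 14:00–15:30, 17:00–17:45.
Kira free within 07:30–18:00: 07:30–11:30, 13:00–13:30, 15:45–17:00.
Wei free within 07:30–18:00: 08:30–10:00, 12:00–13:15, 15:00–16:30, 16:45–17:45.
Freya ∩ Dilnoza: 08:30–09:00, 09:45–10:00, 10:30–12:00, 14:45–17:00.
Freya ∩ Dilnoza ∩ Callum: 08:30–09:00, 09:45–10:00, 10:30–11:00, 11:30–12:00, 14:45–15:30.
Freya ∩ Dilnoza ∩ Callum ∩ Kira: 08:30–09:00, 09:45–10:00, 10:30–11:00.
Freya ∩ Dilnoza ∩ Callum ∩ Kira ∩ Wei: 08:30–09:00, 09:45–10:00.
Total common minutes: 30 + 15 = 45.

45 minutes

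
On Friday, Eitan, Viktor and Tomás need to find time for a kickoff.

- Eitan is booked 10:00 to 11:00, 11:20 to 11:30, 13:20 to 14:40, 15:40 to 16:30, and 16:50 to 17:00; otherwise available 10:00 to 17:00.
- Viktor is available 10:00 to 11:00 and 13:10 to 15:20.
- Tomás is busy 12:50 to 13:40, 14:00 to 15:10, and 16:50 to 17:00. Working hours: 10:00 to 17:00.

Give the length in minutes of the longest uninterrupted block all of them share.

10 minutes

Eitan free within 10:00–17:00: 11:00–11:20, 11:30–13:20, 14:40–15:40, 16:30–16:50.
Tomás free within 10:00–17:00: 10:00–12:50, 13:40–14:00, 15:10–16:50.
Eitan ∩ Viktor: 13:10–13:20, 14:40–15:20.
Eitan ∩ Viktor ∩ Tomás: 15:10–15:20.
Single common window of 10 minutes.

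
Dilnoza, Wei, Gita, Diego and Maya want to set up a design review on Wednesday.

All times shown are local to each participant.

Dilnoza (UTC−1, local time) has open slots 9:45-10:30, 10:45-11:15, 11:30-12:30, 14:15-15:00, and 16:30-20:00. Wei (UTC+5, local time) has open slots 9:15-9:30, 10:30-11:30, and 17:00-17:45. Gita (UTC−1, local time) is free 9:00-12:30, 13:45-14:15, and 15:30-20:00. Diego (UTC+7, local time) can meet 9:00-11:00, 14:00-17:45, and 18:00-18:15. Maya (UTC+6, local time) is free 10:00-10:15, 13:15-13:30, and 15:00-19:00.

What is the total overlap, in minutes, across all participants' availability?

Dilnoza → UTC: 10:45–11:30, 11:45–12:15, 12:30–13:30, 15:15–16:00, 17:30–21:00.
Wei → UTC: 04:15–04:30, 05:30–06:30, 12:00–12:45.
Gita → UTC: 10:00–13:30, 14:45–15:15, 16:30–21:00.
Diego → UTC: 02:00–04:00, 07:00–10:45, 11:00–11:15.
Maya → UTC: 04:00–04:15, 07:15–07:30, 09:00–13:00.
Dilnoza ∩ Wei: 12:00–12:15, 12:30–12:45.
Dilnoza ∩ Wei ∩ Gita: 12:00–12:15, 12:30–12:45.
Dilnoza ∩ Wei ∩ Gita ∩ Diego: (none).
Dilnoza ∩ Wei ∩ Gita ∩ Diego ∩ Maya: (none).
Total common minutes: 0.

0 minutes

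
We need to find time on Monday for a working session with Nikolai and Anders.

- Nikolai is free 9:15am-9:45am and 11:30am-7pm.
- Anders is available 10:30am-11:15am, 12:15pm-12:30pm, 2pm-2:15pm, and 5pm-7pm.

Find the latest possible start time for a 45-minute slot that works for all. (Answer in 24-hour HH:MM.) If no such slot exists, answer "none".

Nikolai ∩ Anders: 12:15–12:30, 14:00–14:15, 17:00–19:00.
Windows ≥ 45 min: 17:00–19:00.
Latest start in the last window 17:00–19:00 is 19:00 − 45 min = 18:15.

18:15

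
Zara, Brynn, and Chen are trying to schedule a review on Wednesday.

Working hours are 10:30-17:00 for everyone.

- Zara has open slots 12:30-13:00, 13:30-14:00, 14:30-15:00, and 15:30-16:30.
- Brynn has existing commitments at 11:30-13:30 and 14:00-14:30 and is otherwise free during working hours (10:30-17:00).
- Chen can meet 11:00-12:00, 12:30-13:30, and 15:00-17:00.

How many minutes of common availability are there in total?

Brynn free within 10:30–17:00: 10:30–11:30, 13:30–14:00, 14:30–17:00.
Zara ∩ Brynn: 13:30–14:00, 14:30–15:00, 15:30–16:30.
Zara ∩ Brynn ∩ Chen: 15:30–16:30.
Total common minutes: 60.

60 minutes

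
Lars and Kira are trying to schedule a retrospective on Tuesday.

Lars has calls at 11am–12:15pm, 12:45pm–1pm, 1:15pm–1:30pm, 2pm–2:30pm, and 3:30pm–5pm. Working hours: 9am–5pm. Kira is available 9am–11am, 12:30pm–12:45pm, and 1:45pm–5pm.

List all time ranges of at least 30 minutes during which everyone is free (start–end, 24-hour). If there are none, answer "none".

09:00–11:00, 14:30–15:30

Lars free within 09:00–17:00: 09:00–11:00, 12:15–12:45, 13:00–13:15, 13:30–14:00, 14:30–15:30.
Lars ∩ Kira: 09:00–11:00, 12:30–12:45, 13:45–14:00, 14:30–15:30.
Windows ≥ 30 min: 09:00–11:00, 14:30–15:30.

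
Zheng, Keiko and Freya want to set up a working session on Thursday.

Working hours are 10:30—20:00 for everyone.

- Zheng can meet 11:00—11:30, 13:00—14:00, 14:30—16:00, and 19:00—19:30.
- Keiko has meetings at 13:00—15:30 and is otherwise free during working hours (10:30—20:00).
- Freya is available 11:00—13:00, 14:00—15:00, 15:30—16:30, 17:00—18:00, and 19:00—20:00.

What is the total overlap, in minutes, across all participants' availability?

Keiko free within 10:30–20:00: 10:30–13:00, 15:30–20:00.
Zheng ∩ Keiko: 11:00–11:30, 15:30–16:00, 19:00–19:30.
Zheng ∩ Keiko ∩ Freya: 11:00–11:30, 15:30–16:00, 19:00–19:30.
Total common minutes: 30 + 30 + 30 = 90.

90 minutes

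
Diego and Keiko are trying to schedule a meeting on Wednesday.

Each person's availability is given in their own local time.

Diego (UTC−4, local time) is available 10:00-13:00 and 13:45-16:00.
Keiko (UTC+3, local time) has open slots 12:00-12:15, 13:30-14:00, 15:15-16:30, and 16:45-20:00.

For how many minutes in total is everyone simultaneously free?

Diego → UTC: 14:00–17:00, 17:45–20:00.
Keiko → UTC: 09:00–09:15, 10:30–11:00, 12:15–13:30, 13:45–17:00.
Diego ∩ Keiko: 14:00–17:00.
Total common minutes: 180.

180 minutes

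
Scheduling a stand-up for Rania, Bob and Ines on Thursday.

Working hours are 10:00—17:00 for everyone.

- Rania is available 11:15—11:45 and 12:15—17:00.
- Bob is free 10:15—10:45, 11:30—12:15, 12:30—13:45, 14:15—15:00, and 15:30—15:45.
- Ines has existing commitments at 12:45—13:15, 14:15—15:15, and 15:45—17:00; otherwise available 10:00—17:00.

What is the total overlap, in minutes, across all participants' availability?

75 minutes

Ines free within 10:00–17:00: 10:00–12:45, 13:15–14:15, 15:15–15:45.
Rania ∩ Bob: 11:30–11:45, 12:30–13:45, 14:15–15:00, 15:30–15:45.
Rania ∩ Bob ∩ Ines: 11:30–11:45, 12:30–12:45, 13:15–13:45, 15:30–15:45.
Total common minutes: 15 + 15 + 30 + 15 = 75.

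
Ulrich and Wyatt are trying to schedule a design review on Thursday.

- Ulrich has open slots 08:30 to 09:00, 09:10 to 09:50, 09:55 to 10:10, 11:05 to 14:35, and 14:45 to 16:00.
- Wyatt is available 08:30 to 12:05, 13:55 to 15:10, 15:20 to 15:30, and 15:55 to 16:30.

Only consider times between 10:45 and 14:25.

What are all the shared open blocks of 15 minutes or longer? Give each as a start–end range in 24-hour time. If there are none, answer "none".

11:05–12:05, 13:55–14:25

Ulrich ∩ Wyatt: 08:30–09:00, 09:10–09:50, 09:55–10:10, 11:05–12:05, 13:55–14:35, 14:45–15:10, 15:20–15:30, 15:55–16:00.
Restricted to 10:45–14:25: 11:05–12:05, 13:55–14:25.
Windows ≥ 15 min: 11:05–12:05, 13:55–14:25.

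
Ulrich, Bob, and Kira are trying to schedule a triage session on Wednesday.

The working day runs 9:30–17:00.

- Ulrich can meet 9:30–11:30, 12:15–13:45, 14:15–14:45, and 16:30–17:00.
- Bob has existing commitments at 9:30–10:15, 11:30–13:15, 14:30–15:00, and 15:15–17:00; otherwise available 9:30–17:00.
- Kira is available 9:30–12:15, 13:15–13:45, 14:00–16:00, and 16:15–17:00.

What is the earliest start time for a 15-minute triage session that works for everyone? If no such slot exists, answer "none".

10:15

Bob free within 09:30–17:00: 10:15–11:30, 13:15–14:30, 15:00–15:15.
Ulrich ∩ Bob: 10:15–11:30, 13:15–13:45, 14:15–14:30.
Ulrich ∩ Bob ∩ Kira: 10:15–11:30, 13:15–13:45, 14:15–14:30.
Windows ≥ 15 min: 10:15–11:30, 13:15–13:45, 14:15–14:30.
Earliest such window starts at 10:15.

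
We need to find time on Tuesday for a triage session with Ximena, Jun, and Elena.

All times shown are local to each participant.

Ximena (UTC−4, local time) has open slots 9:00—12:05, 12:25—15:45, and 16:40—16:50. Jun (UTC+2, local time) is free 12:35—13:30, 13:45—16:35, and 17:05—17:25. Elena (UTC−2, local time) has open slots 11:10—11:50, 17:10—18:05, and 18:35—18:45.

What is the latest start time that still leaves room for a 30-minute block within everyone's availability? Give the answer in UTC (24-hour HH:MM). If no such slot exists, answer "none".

13:20

Ximena → UTC: 13:00–16:05, 16:25–19:45, 20:40–20:50.
Jun → UTC: 10:35–11:30, 11:45–14:35, 15:05–15:25.
Elena → UTC: 13:10–13:50, 19:10–20:05, 20:35–20:45.
Ximena ∩ Jun: 13:00–14:35, 15:05–15:25.
Ximena ∩ Jun ∩ Elena: 13:10–13:50.
Windows ≥ 30 min: 13:10–13:50.
Latest start in the last window 13:10–13:50 is 13:50 − 30 min = 13:20.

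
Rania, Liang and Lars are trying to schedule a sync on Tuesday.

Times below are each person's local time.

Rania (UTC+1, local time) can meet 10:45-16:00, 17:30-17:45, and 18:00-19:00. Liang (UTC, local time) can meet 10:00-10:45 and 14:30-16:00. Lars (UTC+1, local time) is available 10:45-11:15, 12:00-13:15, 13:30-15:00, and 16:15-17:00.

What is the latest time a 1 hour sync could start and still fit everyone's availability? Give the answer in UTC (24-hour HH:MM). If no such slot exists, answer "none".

none

Rania → UTC: 09:45–15:00, 16:30–16:45, 17:00–18:00.
Liang → UTC: 10:00–10:45, 14:30–16:00.
Lars → UTC: 09:45–10:15, 11:00–12:15, 12:30–14:00, 15:15–16:00.
Rania ∩ Liang: 10:00–10:45, 14:30–15:00.
Rania ∩ Liang ∩ Lars: 10:00–10:15.
Windows ≥ 60 min: (none).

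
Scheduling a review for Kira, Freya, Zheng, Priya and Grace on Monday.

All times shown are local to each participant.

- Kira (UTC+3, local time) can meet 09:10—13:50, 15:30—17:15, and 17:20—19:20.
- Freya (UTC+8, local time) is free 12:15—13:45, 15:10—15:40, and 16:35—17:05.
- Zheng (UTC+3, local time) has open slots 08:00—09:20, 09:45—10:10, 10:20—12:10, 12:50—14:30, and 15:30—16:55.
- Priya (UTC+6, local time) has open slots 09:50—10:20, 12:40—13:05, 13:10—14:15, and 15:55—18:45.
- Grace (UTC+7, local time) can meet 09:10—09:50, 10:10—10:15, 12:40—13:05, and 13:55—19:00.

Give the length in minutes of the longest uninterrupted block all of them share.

20 minutes

Kira → UTC: 06:10–10:50, 12:30–14:15, 14:20–16:20.
Freya → UTC: 04:15–05:45, 07:10–07:40, 08:35–09:05.
Zheng → UTC: 05:00–06:20, 06:45–07:10, 07:20–09:10, 09:50–11:30, 12:30–13:55.
Priya → UTC: 03:50–04:20, 06:40–07:05, 07:10–08:15, 09:55–12:45.
Grace → UTC: 02:10–02:50, 03:10–03:15, 05:40–06:05, 06:55–12:00.
Kira ∩ Freya: 07:10–07:40, 08:35–09:05.
Kira ∩ Freya ∩ Zheng: 07:20–07:40, 08:35–09:05.
Kira ∩ Freya ∩ Zheng ∩ Priya: 07:20–07:40.
Kira ∩ Freya ∩ Zheng ∩ Priya ∩ Grace: 07:20–07:40.
Single common window of 20 minutes.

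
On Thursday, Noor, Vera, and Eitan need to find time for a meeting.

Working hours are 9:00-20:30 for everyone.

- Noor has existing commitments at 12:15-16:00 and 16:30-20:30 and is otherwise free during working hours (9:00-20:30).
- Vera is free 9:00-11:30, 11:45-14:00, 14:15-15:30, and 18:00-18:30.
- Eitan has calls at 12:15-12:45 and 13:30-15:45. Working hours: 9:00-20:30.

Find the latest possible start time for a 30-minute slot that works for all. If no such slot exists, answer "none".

Noor free within 09:00–20:30: 09:00–12:15, 16:00–16:30.
Eitan free within 09:00–20:30: 09:00–12:15, 12:45–13:30, 15:45–20:30.
Noor ∩ Vera: 09:00–11:30, 11:45–12:15.
Noor ∩ Vera ∩ Eitan: 09:00–11:30, 11:45–12:15.
Windows ≥ 30 min: 09:00–11:30, 11:45–12:15.
Latest start in the last window 11:45–12:15 is 12:15 − 30 min = 11:45.

11:45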